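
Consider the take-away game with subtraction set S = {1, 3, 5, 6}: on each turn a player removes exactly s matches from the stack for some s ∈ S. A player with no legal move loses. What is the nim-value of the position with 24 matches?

0

n :  0  1  2  3  4  5  6  7  8  9 10 11 12 13 14 15 16 17 18 19 20 21 22 23 24
G :  0  1  0  1  0  1  2  3  2  3  2  0  1  0  1  0  1  2  3  2  3  2  0  1  0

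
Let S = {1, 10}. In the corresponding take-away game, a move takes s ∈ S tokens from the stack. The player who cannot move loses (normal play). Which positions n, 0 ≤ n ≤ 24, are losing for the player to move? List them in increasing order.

0, 2, 4, 6, 8, 11, 13, 15, 17, 19, 22, 24

n :  0  1  2  3  4  5  6  7  8  9 10 11 12 13 14 15 16 17 18 19 20 21 22 23 24
G :  0  1  0  1  0  1  0  1  0  1  2  0  1  0  1  0  1  0  1  0  1  2  0  1  0
P-positions are exactly the n with G(n) = 0.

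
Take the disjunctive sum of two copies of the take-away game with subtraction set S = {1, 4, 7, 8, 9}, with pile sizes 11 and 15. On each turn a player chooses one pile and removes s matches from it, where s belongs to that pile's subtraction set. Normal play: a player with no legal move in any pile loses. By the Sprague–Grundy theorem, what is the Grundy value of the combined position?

All piles use S = {1, 4, 7, 8, 9}:
G(0) = 0
G(1) = mex{0} = 1
G(2) = mex{1} = 0
G(3) = mex{0} = 1
G(4) = mex{1,0} = 2
G(5) = mex{2,1} = 0
G(6) = mex{0,0} = 1
G(7) = mex{1,1,0} = 2
G(8) = mex{2,2,1,0} = 3
G(9) = mex{3,0,0,1,0} = 2
G(10) = mex{2,1,1,0,1} = 3
G(11) = mex{3,2,2,1,0} = 4
G(12) = mex{4,3,0,2,1} = 5
G(13) = mex{5,2,1,0,2} = 3
G(14) = mex{3,3,2,1,0} = 4
G(15) = mex{4,4,3,2,1} = 0
Pile A: G(11) = 4.
Pile B: G(15) = 0.
Combined Grundy value = 4 ⊕ 0 = 4.

4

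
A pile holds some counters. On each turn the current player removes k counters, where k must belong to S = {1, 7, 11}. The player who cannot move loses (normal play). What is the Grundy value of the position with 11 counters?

G(0) = 0
G(1) = mex{0} = 1
G(2) = mex{1} = 0
G(3) = mex{0} = 1
G(4) = mex{1} = 0
G(5) = mex{0} = 1
G(6) = mex{1} = 0
G(7) = mex{0,0} = 1
G(8) = mex{1,1} = 0
G(9) = mex{0,0} = 1
G(10) = mex{1,1} = 0
G(11) = mex{0,0,0} = 1

1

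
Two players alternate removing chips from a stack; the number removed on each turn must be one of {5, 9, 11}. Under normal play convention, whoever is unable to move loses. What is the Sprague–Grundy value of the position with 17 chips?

0

n :  0  1  2  3  4  5  6  7  8  9 10 11 12 13 14 15 16 17
G :  0  0  0  0  0  1  1  1  1  1  2  2  2  2  2  3  0  0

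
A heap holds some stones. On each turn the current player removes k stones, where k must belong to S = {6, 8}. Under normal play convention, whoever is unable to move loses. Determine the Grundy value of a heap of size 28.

G(0) = 0
G(1) = mex{} = 0
G(2) = mex{} = 0
G(3) = mex{} = 0
G(4) = mex{} = 0
G(5) = mex{} = 0
G(6) = mex{0} = 1
G(7) = mex{0} = 1
G(8) = mex{0,0} = 1
G(9) = mex{0,0} = 1
G(10) = mex{0,0} = 1
G(11) = mex{0,0} = 1
G(12) = mex{1,0} = 2
G(13) = mex{1,0} = 2
G(14) = mex{1,1} = 0
G(15) = mex{1,1} = 0
G(16) = mex{1,1} = 0
G(17) = mex{1,1} = 0
G(18) = mex{2,1} = 0
G(19) = mex{2,1} = 0
G(20) = mex{0,2} = 1
G(21) = mex{0,2} = 1
G(22) = mex{0,0} = 1
G(23) = mex{0,0} = 1
G(24) = mex{0,0} = 1
G(25) = mex{0,0} = 1
G(26) = mex{1,0} = 2
G(27) = mex{1,0} = 2
G(28) = mex{1,1} = 0

0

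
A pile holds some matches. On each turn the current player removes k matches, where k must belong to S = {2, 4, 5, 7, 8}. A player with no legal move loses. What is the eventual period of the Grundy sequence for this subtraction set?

G(0) = 0
G(1) = mex{} = 0
G(2) = mex{0} = 1
G(3) = mex{0} = 1
G(4) = mex{1,0} = 2
G(5) = mex{1,0,0} = 2
G(6) = mex{2,1,0} = 3
G(7) = mex{2,1,1,0} = 3
G(8) = mex{3,2,1,0,0} = 4
G(9) = mex{3,2,2,1,0} = 4
G(10) = mex{4,3,2,1,1} = 0
G(11) = mex{4,3,3,2,1} = 0
G(12) = mex{0,4,3,2,2} = 1
G(13) = mex{0,4,4,3,2} = 1
G(14) = mex{1,0,4,3,3} = 2
G(15) = mex{1,0,0,4,3} = 2
G(16) = mex{2,1,0,4,4} = 3
G(17) = mex{2,1,1,0,4} = 3
G(18) = mex{3,2,1,0,0} = 4
G(19) = mex{3,2,2,1,0} = 4
G(20) = mex{4,3,2,1,1} = 0
G(21) = mex{4,3,3,2,1} = 0
G(n+10) = G(n) holds for n = 0,…,7 (a full window of length max(S) = 8), so the sequence is purely periodic with period 10.

10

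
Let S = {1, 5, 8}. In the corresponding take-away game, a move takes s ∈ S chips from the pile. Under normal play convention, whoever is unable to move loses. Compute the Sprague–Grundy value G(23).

n :  0  1  2  3  4  5  6  7  8  9 10 11 12 13 14 15 16 17 18 19 20 21 22 23
G :  0  1  0  1  0  1  0  1  2  3  2  3  2  0  1  0  1  0  1  0  1  2  3  2

2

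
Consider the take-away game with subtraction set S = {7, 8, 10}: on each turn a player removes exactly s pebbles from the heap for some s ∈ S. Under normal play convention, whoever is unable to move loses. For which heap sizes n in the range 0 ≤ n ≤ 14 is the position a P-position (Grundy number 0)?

0, 1, 2, 3, 4, 5, 6

n :  0  1  2  3  4  5  6  7  8  9 10 11 12 13 14
G :  0  0  0  0  0  0  0  1  1  1  1  1  1  1  2
P-positions are exactly the n with G(n) = 0.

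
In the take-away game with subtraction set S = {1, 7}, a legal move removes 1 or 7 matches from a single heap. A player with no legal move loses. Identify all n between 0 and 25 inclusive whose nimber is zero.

0, 2, 4, 6, 8, 10, 12, 14, 16, 18, 20, 22, 24

n :  0  1  2  3  4  5  6  7  8  9 10 11 12 13 14 15 16 17 18 19 20 21 22 23 24 25
G :  0  1  0  1  0  1  0  1  0  1  0  1  0  1  0  1  0  1  0  1  0  1  0  1  0  1
P-positions are exactly the n with G(n) = 0.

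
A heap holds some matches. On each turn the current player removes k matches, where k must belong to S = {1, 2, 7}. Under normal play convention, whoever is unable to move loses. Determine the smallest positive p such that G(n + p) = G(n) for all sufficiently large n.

3

n :  0  1  2  3  4  5  6  7  8  9 10 11 12 13 14
G :  0  1  2  0  1  2  0  1  2  0  1  2  0  1  2
G(n+3) = G(n) holds for n = 0,…,6 (a full window of length max(S) = 7), so the sequence is purely periodic with period 3.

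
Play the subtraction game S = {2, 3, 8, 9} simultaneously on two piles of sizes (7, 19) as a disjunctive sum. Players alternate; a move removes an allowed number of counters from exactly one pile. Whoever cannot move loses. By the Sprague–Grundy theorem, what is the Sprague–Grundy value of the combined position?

0

All piles use S = {2, 3, 8, 9}:
n :  0  1  2  3  4  5  6  7  8  9 10 11 12 13 14 15 16 17 18 19
G :  0  0  1  1  2  0  0  1  1  2  2  0  0  1  1  2  0  0  1  1
Pile A: G(7) = 1.
Pile B: G(19) = 1.
Combined Grundy value = 1 ⊕ 1 = 0.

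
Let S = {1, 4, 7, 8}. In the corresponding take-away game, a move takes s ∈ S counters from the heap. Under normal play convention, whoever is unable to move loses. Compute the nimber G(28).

n :  0  1  2  3  4  5  6  7  8  9 10 11 12 13 14 15 16 17 18 19 20 21 22 23 24 25 26 27 28
G :  0  1  0  1  2  0  1  2  3  2  3  0  1  3  0  1  0  1  2  3  2  4  3  2  3  0  1  0  1

1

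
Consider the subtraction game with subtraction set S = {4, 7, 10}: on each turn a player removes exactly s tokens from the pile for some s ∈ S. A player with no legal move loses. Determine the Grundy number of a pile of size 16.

n :  0  1  2  3  4  5  6  7  8  9 10 11 12 13 14 15 16
G :  0  0  0  0  1  1  1  1  2  2  2  2  3  3  0  0  0

0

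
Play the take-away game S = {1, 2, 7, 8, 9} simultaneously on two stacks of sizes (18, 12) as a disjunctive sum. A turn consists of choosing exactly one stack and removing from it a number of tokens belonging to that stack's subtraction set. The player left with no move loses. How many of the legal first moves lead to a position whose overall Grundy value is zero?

All stacks use S = {1, 2, 7, 8, 9}:
n :  0  1  2  3  4  5  6  7  8  9 10 11 12 13 14 15 16 17 18
G :  0  1  2  0  1  2  0  1  2  3  4  5  3  4  5  3  0  1  2
Stack A: G(18) = 2.
Stack B: G(12) = 3.
Combined Grundy value = 2 ⊕ 3 = 1.
A winning move leaves total XOR = 0, i.e. changes one component's Grundy value g to g ⊕ X where X is the current total.
Stack A: need g' = 2⊕1 = 3. Options: 18−1→G=1, 18−2→G=0, 18−7→G=5, 18−8→G=4, 18−9→G=3. Hits: 1.
Stack B: need g' = 3⊕1 = 2. Options: 12−1→G=5, 12−2→G=4, 12−7→G=2, 12−8→G=1, 12−9→G=0. Hits: 1.

2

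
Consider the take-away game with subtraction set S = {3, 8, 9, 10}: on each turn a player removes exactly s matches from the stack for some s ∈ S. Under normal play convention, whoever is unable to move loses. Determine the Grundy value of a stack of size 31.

0

n :  0  1  2  3  4  5  6  7  8  9 10 11 12 13 14 15 16 17 18 19 20 21 22 23 24 25 26 27 28 29 30 31
G :  0  0  0  1  1  1  0  0  2  1  1  3  2  0  2  3  1  3  0  0  0  1  1  1  0  0  2  1  1  3  2  0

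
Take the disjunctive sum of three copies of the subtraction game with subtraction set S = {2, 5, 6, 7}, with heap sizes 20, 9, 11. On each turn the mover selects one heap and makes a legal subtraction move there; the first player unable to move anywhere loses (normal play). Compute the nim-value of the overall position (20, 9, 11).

All heaps use S = {2, 5, 6, 7}:
n :  0  1  2  3  4  5  6  7  8  9 10 11 12 13 14 15 16 17 18 19 20
G :  0  0  1  1  0  2  1  3  2  2  3  3  0  0  1  1  0  2  1  3  2
Heap A: G(20) = 2.
Heap B: G(9) = 2.
Heap C: G(11) = 3.
Combined Grundy value = 2 ⊕ 2 ⊕ 3 = 3.

3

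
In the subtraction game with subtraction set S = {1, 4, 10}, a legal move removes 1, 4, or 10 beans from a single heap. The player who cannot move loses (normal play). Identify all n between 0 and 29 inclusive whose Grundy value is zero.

0, 2, 5, 7, 13, 16, 18, 21, 24, 27, 29

G(0) = 0
G(1) = mex{0} = 1
G(2) = mex{1} = 0
G(3) = mex{0} = 1
G(4) = mex{1,0} = 2
G(5) = mex{2,1} = 0
G(6) = mex{0,0} = 1
G(7) = mex{1,1} = 0
G(8) = mex{0,2} = 1
G(9) = mex{1,0} = 2
G(10) = mex{2,1,0} = 3
G(11) = mex{3,0,1} = 2
G(12) = mex{2,1,0} = 3
G(13) = mex{3,2,1} = 0
G(14) = mex{0,3,2} = 1
G(15) = mex{1,2,0} = 3
G(16) = mex{3,3,1} = 0
G(17) = mex{0,0,0} = 1
G(18) = mex{1,1,1} = 0
G(19) = mex{0,3,2} = 1
G(20) = mex{1,0,3} = 2
G(21) = mex{2,1,2} = 0
G(22) = mex{0,0,3} = 1
G(23) = mex{1,1,0} = 2
G(24) = mex{2,2,1} = 0
G(25) = mex{0,0,3} = 1
G(26) = mex{1,1,0} = 2
G(27) = mex{2,2,1} = 0
G(28) = mex{0,0,0} = 1
G(29) = mex{1,1,1} = 0
P-positions are exactly the n with G(n) = 0.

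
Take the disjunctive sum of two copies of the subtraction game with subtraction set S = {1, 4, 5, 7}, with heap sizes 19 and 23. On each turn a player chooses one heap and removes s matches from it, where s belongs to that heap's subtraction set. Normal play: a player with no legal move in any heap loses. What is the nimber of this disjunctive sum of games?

2

All heaps use S = {1, 4, 5, 7}:
n :  0  1  2  3  4  5  6  7  8  9 10 11 12 13 14 15 16 17 18 19 20 21 22 23
G :  0  1  0  1  2  3  2  3  0  1  0  1  2  3  2  3  0  1  0  1  2  3  2  3
Heap A: G(19) = 1.
Heap B: G(23) = 3.
Combined Grundy value = 1 ⊕ 3 = 2.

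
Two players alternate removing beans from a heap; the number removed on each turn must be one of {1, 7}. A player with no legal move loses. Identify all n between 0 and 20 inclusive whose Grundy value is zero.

n :  0  1  2  3  4  5  6  7  8  9 10 11 12 13 14 15 16 17 18 19 20
G :  0  1  0  1  0  1  0  1  0  1  0  1  0  1  0  1  0  1  0  1  0
P-positions are exactly the n with G(n) = 0.

0, 2, 4, 6, 8, 10, 12, 14, 16, 18, 20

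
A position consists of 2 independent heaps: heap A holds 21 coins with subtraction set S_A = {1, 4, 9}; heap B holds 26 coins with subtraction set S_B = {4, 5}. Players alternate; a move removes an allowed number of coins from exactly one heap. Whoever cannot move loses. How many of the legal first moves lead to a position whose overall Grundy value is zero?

Heap A, S = {1, 4, 9}:
G(0) = 0
G(1) = mex{0} = 1
G(2) = mex{1} = 0
G(3) = mex{0} = 1
G(4) = mex{1,0} = 2
G(5) = mex{2,1} = 0
G(6) = mex{0,0} = 1
G(7) = mex{1,1} = 0
G(8) = mex{0,2} = 1
G(9) = mex{1,0,0} = 2
G(10) = mex{2,1,1} = 0
G(11) = mex{0,0,0} = 1
G(12) = mex{1,1,1} = 0
G(13) = mex{0,2,2} = 1
G(14) = mex{1,0,0} = 2
G(15) = mex{2,1,1} = 0
G(16) = mex{0,0,0} = 1
G(17) = mex{1,1,1} = 0
G(18) = mex{0,2,2} = 1
G(19) = mex{1,0,0} = 2
G(20) = mex{2,1,1} = 0
G(21) = mex{0,0,0} = 1
G_A(21) = 1.
Heap B, S = {4, 5}:
n :  0  1  2  3  4  5  6  7  8  9 10 11 12 13 14 15 16 17 18 19 20 21 22 23 24 25 26
G :  0  0  0  0  1  1  1  1  2  0  0  0  0  1  1  1  1  2  0  0  0  0  1  1  1  1  2
G_B(26) = 2.
Combined Grundy value = 1 ⊕ 2 = 3.
A winning move leaves total XOR = 0, i.e. changes one component's Grundy value g to g ⊕ X where X is the current total.
Heap A: need g' = 1⊕3 = 2. Options: 21−1→G=0, 21−4→G=0, 21−9→G=0. Hits: 0.
Heap B: need g' = 2⊕3 = 1. Options: 26−4→G=1, 26−5→G=0. Hits: 1.

1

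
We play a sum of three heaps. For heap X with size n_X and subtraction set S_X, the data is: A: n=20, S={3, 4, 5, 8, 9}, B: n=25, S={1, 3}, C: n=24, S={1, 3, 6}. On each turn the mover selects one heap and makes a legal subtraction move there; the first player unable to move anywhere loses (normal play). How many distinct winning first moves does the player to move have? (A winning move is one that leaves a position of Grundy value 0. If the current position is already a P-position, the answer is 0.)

3

Heap A, S = {3, 4, 5, 8, 9}:
G(0) = 0
G(1) = mex{} = 0
G(2) = mex{} = 0
G(3) = mex{0} = 1
G(4) = mex{0,0} = 1
G(5) = mex{0,0,0} = 1
G(6) = mex{1,0,0} = 2
G(7) = mex{1,1,0} = 2
G(8) = mex{1,1,1,0} = 2
G(9) = mex{2,1,1,0,0} = 3
G(10) = mex{2,2,1,0,0} = 3
G(11) = mex{2,2,2,1,0} = 3
G(12) = mex{3,2,2,1,1} = 0
G(13) = mex{3,3,2,1,1} = 0
G(14) = mex{3,3,3,2,1} = 0
G(15) = mex{0,3,3,2,2} = 1
G(16) = mex{0,0,3,2,2} = 1
G(17) = mex{0,0,0,3,2} = 1
G(18) = mex{1,0,0,3,3} = 2
G(19) = mex{1,1,0,3,3} = 2
G(20) = mex{1,1,1,0,3} = 2
G_A(20) = 2.
Heap B, S = {1, 3}:
n :  0  1  2  3  4  5  6  7  8  9 10 11 12 13 14 15 16 17 18 19 20 21 22 23 24 25
G :  0  1  0  1  0  1  0  1  0  1  0  1  0  1  0  1  0  1  0  1  0  1  0  1  0  1
G_B(25) = 1.
Heap C, S = {1, 3, 6}:
G(0) = 0
G(1) = mex{0} = 1
G(2) = mex{1} = 0
G(3) = mex{0,0} = 1
G(4) = mex{1,1} = 0
G(5) = mex{0,0} = 1
G(6) = mex{1,1,0} = 2
G(7) = mex{2,0,1} = 3
G(8) = mex{3,1,0} = 2
G(9) = mex{2,2,1} = 0
G(10) = mex{0,3,0} = 1
G(11) = mex{1,2,1} = 0
G(12) = mex{0,0,2} = 1
G(13) = mex{1,1,3} = 0
G(14) = mex{0,0,2} = 1
G(15) = mex{1,1,0} = 2
G(16) = mex{2,0,1} = 3
G(17) = mex{3,1,0} = 2
G(18) = mex{2,2,1} = 0
G(19) = mex{0,3,0} = 1
G(20) = mex{1,2,1} = 0
G(21) = mex{0,0,2} = 1
G(22) = mex{1,1,3} = 0
G(23) = mex{0,0,2} = 1
G(24) = mex{1,1,0} = 2
G_C(24) = 2.
Combined Grundy value = 2 ⊕ 1 ⊕ 2 = 1.
A winning move leaves total XOR = 0, i.e. changes one component's Grundy value g to g ⊕ X where X is the current total.
Heap A: need g' = 2⊕1 = 3. Options: 20−3→G=1, 20−4→G=1, 20−5→G=1, 20−8→G=0, 20−9→G=3. Hits: 1.
Heap B: need g' = 1⊕1 = 0. Options: 25−1→G=0, 25−3→G=0. Hits: 2.
Heap C: need g' = 2⊕1 = 3. Options: 24−1→G=1, 24−3→G=1, 24−6→G=0. Hits: 0.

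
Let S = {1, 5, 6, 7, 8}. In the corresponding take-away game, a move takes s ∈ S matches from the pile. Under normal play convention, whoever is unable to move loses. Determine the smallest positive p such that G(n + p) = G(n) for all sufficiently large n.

13

n :  0  1  2  3  4  5  6  7  8  9 10 11 12 13 14 15 16 17 18 19 20 21 22 23 24 25 26 27
G :  0  1  0  1  0  1  2  3  2  3  2  3  4  0  1  0  1  0  1  2  3  2  3  2  3  4  0  1
G(n+13) = G(n) holds for n = 0,…,7 (a full window of length max(S) = 8), so the sequence is purely periodic with period 13.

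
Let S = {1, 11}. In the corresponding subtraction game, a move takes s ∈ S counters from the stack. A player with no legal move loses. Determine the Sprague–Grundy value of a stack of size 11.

1

G(0) = 0
G(1) = mex{0} = 1
G(2) = mex{1} = 0
G(3) = mex{0} = 1
G(4) = mex{1} = 0
G(5) = mex{0} = 1
G(6) = mex{1} = 0
G(7) = mex{0} = 1
G(8) = mex{1} = 0
G(9) = mex{0} = 1
G(10) = mex{1} = 0
G(11) = mex{0,0} = 1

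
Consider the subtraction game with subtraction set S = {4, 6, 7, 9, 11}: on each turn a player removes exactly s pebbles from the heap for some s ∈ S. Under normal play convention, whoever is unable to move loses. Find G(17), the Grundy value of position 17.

G(0) = 0
G(1) = mex{} = 0
G(2) = mex{} = 0
G(3) = mex{} = 0
G(4) = mex{0} = 1
G(5) = mex{0} = 1
G(6) = mex{0,0} = 1
G(7) = mex{0,0,0} = 1
G(8) = mex{1,0,0} = 2
G(9) = mex{1,0,0,0} = 2
G(10) = mex{1,1,0,0} = 2
G(11) = mex{1,1,1,0,0} = 2
G(12) = mex{2,1,1,0,0} = 3
G(13) = mex{2,1,1,1,0} = 3
G(14) = mex{2,2,1,1,0} = 3
G(15) = mex{2,2,2,1,1} = 0
G(16) = mex{3,2,2,1,1} = 0
G(17) = mex{3,2,2,2,1} = 0

0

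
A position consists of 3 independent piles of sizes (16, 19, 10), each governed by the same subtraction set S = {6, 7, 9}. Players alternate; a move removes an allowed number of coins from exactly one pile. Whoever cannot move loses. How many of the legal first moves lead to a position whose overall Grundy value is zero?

7

All piles use S = {6, 7, 9}:
G(0) = 0
G(1) = mex{} = 0
G(2) = mex{} = 0
G(3) = mex{} = 0
G(4) = mex{} = 0
G(5) = mex{} = 0
G(6) = mex{0} = 1
G(7) = mex{0,0} = 1
G(8) = mex{0,0} = 1
G(9) = mex{0,0,0} = 1
G(10) = mex{0,0,0} = 1
G(11) = mex{0,0,0} = 1
G(12) = mex{1,0,0} = 2
G(13) = mex{1,1,0} = 2
G(14) = mex{1,1,0} = 2
G(15) = mex{1,1,1} = 0
G(16) = mex{1,1,1} = 0
G(17) = mex{1,1,1} = 0
G(18) = mex{2,1,1} = 0
G(19) = mex{2,2,1} = 0
Pile A: G(16) = 0.
Pile B: G(19) = 0.
Pile C: G(10) = 1.
Combined Grundy value = 0 ⊕ 0 ⊕ 1 = 1.
A winning move leaves total XOR = 0, i.e. changes one component's Grundy value g to g ⊕ X where X is the current total.
Pile A: need g' = 0⊕1 = 1. Options: 16−6→G=1, 16−7→G=1, 16−9→G=1. Hits: 3.
Pile B: need g' = 0⊕1 = 1. Options: 19−6→G=2, 19−7→G=2, 19−9→G=1. Hits: 1.
Pile C: need g' = 1⊕1 = 0. Options: 10−6→G=0, 10−7→G=0, 10−9→G=0. Hits: 3.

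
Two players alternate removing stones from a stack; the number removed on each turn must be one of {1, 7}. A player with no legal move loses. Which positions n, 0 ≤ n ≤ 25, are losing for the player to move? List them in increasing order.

n :  0  1  2  3  4  5  6  7  8  9 10 11 12 13 14 15 16 17 18 19 20 21 22 23 24 25
G :  0  1  0  1  0  1  0  1  0  1  0  1  0  1  0  1  0  1  0  1  0  1  0  1  0  1
P-positions are exactly the n with G(n) = 0.

0, 2, 4, 6, 8, 10, 12, 14, 16, 18, 20, 22, 24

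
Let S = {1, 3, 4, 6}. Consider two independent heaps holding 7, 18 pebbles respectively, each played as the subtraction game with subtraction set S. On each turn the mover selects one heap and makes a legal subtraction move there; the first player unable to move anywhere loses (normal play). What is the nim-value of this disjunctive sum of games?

2

All heaps use S = {1, 3, 4, 6}:
G(0) = 0
G(1) = mex{0} = 1
G(2) = mex{1} = 0
G(3) = mex{0,0} = 1
G(4) = mex{1,1,0} = 2
G(5) = mex{2,0,1} = 3
G(6) = mex{3,1,0,0} = 2
G(7) = mex{2,2,1,1} = 0
G(8) = mex{0,3,2,0} = 1
G(9) = mex{1,2,3,1} = 0
G(10) = mex{0,0,2,2} = 1
G(11) = mex{1,1,0,3} = 2
G(12) = mex{2,0,1,2} = 3
G(13) = mex{3,1,0,0} = 2
G(14) = mex{2,2,1,1} = 0
G(15) = mex{0,3,2,0} = 1
G(16) = mex{1,2,3,1} = 0
G(17) = mex{0,0,2,2} = 1
G(18) = mex{1,1,0,3} = 2
Heap A: G(7) = 0.
Heap B: G(18) = 2.
Combined Grundy value = 0 ⊕ 2 = 2.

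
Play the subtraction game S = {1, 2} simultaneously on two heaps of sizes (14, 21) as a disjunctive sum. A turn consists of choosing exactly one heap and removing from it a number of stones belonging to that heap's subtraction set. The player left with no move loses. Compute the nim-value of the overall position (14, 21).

All heaps use S = {1, 2}:
G(0) = 0
G(1) = mex{0} = 1
G(2) = mex{1,0} = 2
G(3) = mex{2,1} = 0
G(4) = mex{0,2} = 1
G(5) = mex{1,0} = 2
G(6) = mex{2,1} = 0
G(7) = mex{0,2} = 1
G(8) = mex{1,0} = 2
G(9) = mex{2,1} = 0
G(10) = mex{0,2} = 1
G(11) = mex{1,0} = 2
G(12) = mex{2,1} = 0
G(13) = mex{0,2} = 1
G(14) = mex{1,0} = 2
G(15) = mex{2,1} = 0
G(16) = mex{0,2} = 1
G(17) = mex{1,0} = 2
G(18) = mex{2,1} = 0
G(19) = mex{0,2} = 1
G(20) = mex{1,0} = 2
G(21) = mex{2,1} = 0
Heap A: G(14) = 2.
Heap B: G(21) = 0.
Combined Grundy value = 2 ⊕ 0 = 2.

2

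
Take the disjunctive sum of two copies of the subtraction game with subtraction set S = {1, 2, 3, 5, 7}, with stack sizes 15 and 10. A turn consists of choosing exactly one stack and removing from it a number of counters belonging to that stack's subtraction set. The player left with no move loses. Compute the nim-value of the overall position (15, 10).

All stacks use S = {1, 2, 3, 5, 7}:
n :  0  1  2  3  4  5  6  7  8  9 10 11 12 13 14 15
G :  0  1  2  3  0  1  2  3  0  1  2  3  0  1  2  3
Stack A: G(15) = 3.
Stack B: G(10) = 2.
Combined Grundy value = 3 ⊕ 2 = 1.

1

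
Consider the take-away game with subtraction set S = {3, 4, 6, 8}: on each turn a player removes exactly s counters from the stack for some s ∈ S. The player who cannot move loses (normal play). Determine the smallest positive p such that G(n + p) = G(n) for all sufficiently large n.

11

G(0) = 0
G(1) = mex{} = 0
G(2) = mex{} = 0
G(3) = mex{0} = 1
G(4) = mex{0,0} = 1
G(5) = mex{0,0} = 1
G(6) = mex{1,0,0} = 2
G(7) = mex{1,1,0} = 2
G(8) = mex{1,1,0,0} = 2
G(9) = mex{2,1,1,0} = 3
G(10) = mex{2,2,1,0} = 3
G(11) = mex{2,2,1,1} = 0
G(12) = mex{3,2,2,1} = 0
G(13) = mex{3,3,2,1} = 0
G(14) = mex{0,3,2,2} = 1
G(15) = mex{0,0,3,2} = 1
G(16) = mex{0,0,3,2} = 1
G(17) = mex{1,0,0,3} = 2
G(18) = mex{1,1,0,3} = 2
G(19) = mex{1,1,0,0} = 2
G(20) = mex{2,1,1,0} = 3
G(21) = mex{2,2,1,0} = 3
G(22) = mex{2,2,1,1} = 0
G(23) = mex{3,2,2,1} = 0
G(n+11) = G(n) holds for n = 0,…,7 (a full window of length max(S) = 8), so the sequence is purely periodic with period 11.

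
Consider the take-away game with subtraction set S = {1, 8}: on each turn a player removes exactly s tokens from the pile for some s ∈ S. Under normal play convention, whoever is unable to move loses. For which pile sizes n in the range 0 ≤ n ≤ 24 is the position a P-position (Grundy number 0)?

0, 2, 4, 6, 9, 11, 13, 15, 18, 20, 22, 24

n :  0  1  2  3  4  5  6  7  8  9 10 11 12 13 14 15 16 17 18 19 20 21 22 23 24
G :  0  1  0  1  0  1  0  1  2  0  1  0  1  0  1  0  1  2  0  1  0  1  0  1  0
P-positions are exactly the n with G(n) = 0.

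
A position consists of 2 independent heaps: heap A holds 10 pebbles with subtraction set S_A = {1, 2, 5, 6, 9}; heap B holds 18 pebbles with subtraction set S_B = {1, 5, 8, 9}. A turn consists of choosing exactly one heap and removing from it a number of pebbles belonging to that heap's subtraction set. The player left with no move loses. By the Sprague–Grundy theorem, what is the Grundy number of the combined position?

0

Heap A, S = {1, 2, 5, 6, 9}:
n :  0  1  2  3  4  5  6  7  8  9 10
G :  0  1  2  0  1  2  3  0  1  2  0
G_A(10) = 0.
Heap B, S = {1, 5, 8, 9}:
n :  0  1  2  3  4  5  6  7  8  9 10 11 12 13 14 15 16 17 18
G :  0  1  0  1  0  1  0  1  2  3  2  3  2  3  2  3  0  1  0
G_B(18) = 0.
Combined Grundy value = 0 ⊕ 0 = 0.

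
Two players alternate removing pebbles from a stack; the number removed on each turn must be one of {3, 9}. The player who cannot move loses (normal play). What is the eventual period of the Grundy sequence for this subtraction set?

6

G(0) = 0
G(1) = mex{} = 0
G(2) = mex{} = 0
G(3) = mex{0} = 1
G(4) = mex{0} = 1
G(5) = mex{0} = 1
G(6) = mex{1} = 0
G(7) = mex{1} = 0
G(8) = mex{1} = 0
G(9) = mex{0,0} = 1
G(10) = mex{0,0} = 1
G(11) = mex{0,0} = 1
G(12) = mex{1,1} = 0
G(13) = mex{1,1} = 0
G(14) = mex{1,1} = 0
G(15) = mex{0,0} = 1
G(16) = mex{0,0} = 1
G(n+6) = G(n) holds for n = 0,…,8 (a full window of length max(S) = 9), so the sequence is purely periodic with period 6.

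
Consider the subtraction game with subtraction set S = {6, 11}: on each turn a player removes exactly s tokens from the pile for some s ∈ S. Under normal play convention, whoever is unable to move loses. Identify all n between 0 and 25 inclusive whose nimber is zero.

G(0) = 0
G(1) = mex{} = 0
G(2) = mex{} = 0
G(3) = mex{} = 0
G(4) = mex{} = 0
G(5) = mex{} = 0
G(6) = mex{0} = 1
G(7) = mex{0} = 1
G(8) = mex{0} = 1
G(9) = mex{0} = 1
G(10) = mex{0} = 1
G(11) = mex{0,0} = 1
G(12) = mex{1,0} = 2
G(13) = mex{1,0} = 2
G(14) = mex{1,0} = 2
G(15) = mex{1,0} = 2
G(16) = mex{1,0} = 2
G(17) = mex{1,1} = 0
G(18) = mex{2,1} = 0
G(19) = mex{2,1} = 0
G(20) = mex{2,1} = 0
G(21) = mex{2,1} = 0
G(22) = mex{2,1} = 0
G(23) = mex{0,2} = 1
G(24) = mex{0,2} = 1
G(25) = mex{0,2} = 1
P-positions are exactly the n with G(n) = 0.

0, 1, 2, 3, 4, 5, 17, 18, 19, 20, 21, 22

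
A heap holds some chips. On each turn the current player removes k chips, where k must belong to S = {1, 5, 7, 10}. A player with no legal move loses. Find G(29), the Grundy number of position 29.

2

G(0) = 0
G(1) = mex{0} = 1
G(2) = mex{1} = 0
G(3) = mex{0} = 1
G(4) = mex{1} = 0
G(5) = mex{0,0} = 1
G(6) = mex{1,1} = 0
G(7) = mex{0,0,0} = 1
G(8) = mex{1,1,1} = 0
G(9) = mex{0,0,0} = 1
G(10) = mex{1,1,1,0} = 2
G(11) = mex{2,0,0,1} = 3
G(12) = mex{3,1,1,0} = 2
G(13) = mex{2,0,0,1} = 3
G(14) = mex{3,1,1,0} = 2
G(15) = mex{2,2,0,1} = 3
G(16) = mex{3,3,1,0} = 2
G(17) = mex{2,2,2,1} = 0
G(18) = mex{0,3,3,0} = 1
G(19) = mex{1,2,2,1} = 0
G(20) = mex{0,3,3,2} = 1
G(21) = mex{1,2,2,3} = 0
G(22) = mex{0,0,3,2} = 1
G(23) = mex{1,1,2,3} = 0
G(24) = mex{0,0,0,2} = 1
G(25) = mex{1,1,1,3} = 0
G(26) = mex{0,0,0,2} = 1
G(27) = mex{1,1,1,0} = 2
G(28) = mex{2,0,0,1} = 3
G(29) = mex{3,1,1,0} = 2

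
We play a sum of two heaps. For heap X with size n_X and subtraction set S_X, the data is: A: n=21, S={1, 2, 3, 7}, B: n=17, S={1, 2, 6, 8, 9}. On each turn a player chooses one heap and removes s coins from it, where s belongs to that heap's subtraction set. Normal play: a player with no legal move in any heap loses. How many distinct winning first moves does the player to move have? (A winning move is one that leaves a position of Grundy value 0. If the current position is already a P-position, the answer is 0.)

Heap A, S = {1, 2, 3, 7}:
G(0) = 0
G(1) = mex{0} = 1
G(2) = mex{1,0} = 2
G(3) = mex{2,1,0} = 3
G(4) = mex{3,2,1} = 0
G(5) = mex{0,3,2} = 1
G(6) = mex{1,0,3} = 2
G(7) = mex{2,1,0,0} = 3
G(8) = mex{3,2,1,1} = 0
G(9) = mex{0,3,2,2} = 1
G(10) = mex{1,0,3,3} = 2
G(11) = mex{2,1,0,0} = 3
G(12) = mex{3,2,1,1} = 0
G(13) = mex{0,3,2,2} = 1
G(14) = mex{1,0,3,3} = 2
G(15) = mex{2,1,0,0} = 3
G(16) = mex{3,2,1,1} = 0
G(17) = mex{0,3,2,2} = 1
G(18) = mex{1,0,3,3} = 2
G(19) = mex{2,1,0,0} = 3
G(20) = mex{3,2,1,1} = 0
G(21) = mex{0,3,2,2} = 1
G_A(21) = 1.
Heap B, S = {1, 2, 6, 8, 9}:
n :  0  1  2  3  4  5  6  7  8  9 10 11 12 13 14 15 16 17
G :  0  1  2  0  1  2  3  0  1  2  0  1  2  3  0  1  2  0
G_B(17) = 0.
Combined Grundy value = 1 ⊕ 0 = 1.
A winning move leaves total XOR = 0, i.e. changes one component's Grundy value g to g ⊕ X where X is the current total.
Heap A: need g' = 1⊕1 = 0. Options: 21−1→G=0, 21−2→G=3, 21−3→G=2, 21−7→G=2. Hits: 1.
Heap B: need g' = 0⊕1 = 1. Options: 17−1→G=2, 17−2→G=1, 17−6→G=1, 17−8→G=2, 17−9→G=1. Hits: 3.

4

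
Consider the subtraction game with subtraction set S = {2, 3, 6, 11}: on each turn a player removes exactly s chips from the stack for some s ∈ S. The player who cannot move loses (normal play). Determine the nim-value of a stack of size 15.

3

G(0) = 0
G(1) = mex{} = 0
G(2) = mex{0} = 1
G(3) = mex{0,0} = 1
G(4) = mex{1,0} = 2
G(5) = mex{1,1} = 0
G(6) = mex{2,1,0} = 3
G(7) = mex{0,2,0} = 1
G(8) = mex{3,0,1} = 2
G(9) = mex{1,3,1} = 0
G(10) = mex{2,1,2} = 0
G(11) = mex{0,2,0,0} = 1
G(12) = mex{0,0,3,0} = 1
G(13) = mex{1,0,1,1} = 2
G(14) = mex{1,1,2,1} = 0
G(15) = mex{2,1,0,2} = 3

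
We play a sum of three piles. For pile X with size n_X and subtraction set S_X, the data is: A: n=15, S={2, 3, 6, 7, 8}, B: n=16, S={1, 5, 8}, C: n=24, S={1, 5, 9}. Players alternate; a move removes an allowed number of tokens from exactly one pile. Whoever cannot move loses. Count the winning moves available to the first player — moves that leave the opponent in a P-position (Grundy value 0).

6

Pile A, S = {2, 3, 6, 7, 8}:
n :  0  1  2  3  4  5  6  7  8  9 10 11 12 13 14 15
G :  0  0  1  1  2  0  3  1  2  2  0  3  1  2  0  0
G_A(15) = 0.
Pile B, S = {1, 5, 8}:
G(0) = 0
G(1) = mex{0} = 1
G(2) = mex{1} = 0
G(3) = mex{0} = 1
G(4) = mex{1} = 0
G(5) = mex{0,0} = 1
G(6) = mex{1,1} = 0
G(7) = mex{0,0} = 1
G(8) = mex{1,1,0} = 2
G(9) = mex{2,0,1} = 3
G(10) = mex{3,1,0} = 2
G(11) = mex{2,0,1} = 3
G(12) = mex{3,1,0} = 2
G(13) = mex{2,2,1} = 0
G(14) = mex{0,3,0} = 1
G(15) = mex{1,2,1} = 0
G(16) = mex{0,3,2} = 1
G_B(16) = 1.
Pile C, S = {1, 5, 9}:
G(0) = 0
G(1) = mex{0} = 1
G(2) = mex{1} = 0
G(3) = mex{0} = 1
G(4) = mex{1} = 0
G(5) = mex{0,0} = 1
G(6) = mex{1,1} = 0
G(7) = mex{0,0} = 1
G(8) = mex{1,1} = 0
G(9) = mex{0,0,0} = 1
G(10) = mex{1,1,1} = 0
G(11) = mex{0,0,0} = 1
G(12) = mex{1,1,1} = 0
G(13) = mex{0,0,0} = 1
G(14) = mex{1,1,1} = 0
G(15) = mex{0,0,0} = 1
G(16) = mex{1,1,1} = 0
G(17) = mex{0,0,0} = 1
G(18) = mex{1,1,1} = 0
G(19) = mex{0,0,0} = 1
G(20) = mex{1,1,1} = 0
G(21) = mex{0,0,0} = 1
G(22) = mex{1,1,1} = 0
G(23) = mex{0,0,0} = 1
G(24) = mex{1,1,1} = 0
G_C(24) = 0.
Combined Grundy value = 0 ⊕ 1 ⊕ 0 = 1.
A winning move leaves total XOR = 0, i.e. changes one component's Grundy value g to g ⊕ X where X is the current total.
Pile A: need g' = 0⊕1 = 1. Options: 15−2→G=2, 15−3→G=1, 15−6→G=2, 15−7→G=2, 15−8→G=1. Hits: 2.
Pile B: need g' = 1⊕1 = 0. Options: 16−1→G=0, 16−5→G=3, 16−8→G=2. Hits: 1.
Pile C: need g' = 0⊕1 = 1. Options: 24−1→G=1, 24−5→G=1, 24−9→G=1. Hits: 3.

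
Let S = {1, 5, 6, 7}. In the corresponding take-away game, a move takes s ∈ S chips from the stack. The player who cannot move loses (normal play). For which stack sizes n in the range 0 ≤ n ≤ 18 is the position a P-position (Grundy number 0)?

0, 2, 4, 12, 14, 16

G(0) = 0
G(1) = mex{0} = 1
G(2) = mex{1} = 0
G(3) = mex{0} = 1
G(4) = mex{1} = 0
G(5) = mex{0,0} = 1
G(6) = mex{1,1,0} = 2
G(7) = mex{2,0,1,0} = 3
G(8) = mex{3,1,0,1} = 2
G(9) = mex{2,0,1,0} = 3
G(10) = mex{3,1,0,1} = 2
G(11) = mex{2,2,1,0} = 3
G(12) = mex{3,3,2,1} = 0
G(13) = mex{0,2,3,2} = 1
G(14) = mex{1,3,2,3} = 0
G(15) = mex{0,2,3,2} = 1
G(16) = mex{1,3,2,3} = 0
G(17) = mex{0,0,3,2} = 1
G(18) = mex{1,1,0,3} = 2
P-positions are exactly the n with G(n) = 0.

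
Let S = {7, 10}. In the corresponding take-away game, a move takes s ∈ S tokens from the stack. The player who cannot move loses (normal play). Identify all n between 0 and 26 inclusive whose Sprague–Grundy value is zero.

0, 1, 2, 3, 4, 5, 6, 17, 18, 19, 20, 21, 22, 23

G(0) = 0
G(1) = mex{} = 0
G(2) = mex{} = 0
G(3) = mex{} = 0
G(4) = mex{} = 0
G(5) = mex{} = 0
G(6) = mex{} = 0
G(7) = mex{0} = 1
G(8) = mex{0} = 1
G(9) = mex{0} = 1
G(10) = mex{0,0} = 1
G(11) = mex{0,0} = 1
G(12) = mex{0,0} = 1
G(13) = mex{0,0} = 1
G(14) = mex{1,0} = 2
G(15) = mex{1,0} = 2
G(16) = mex{1,0} = 2
G(17) = mex{1,1} = 0
G(18) = mex{1,1} = 0
G(19) = mex{1,1} = 0
G(20) = mex{1,1} = 0
G(21) = mex{2,1} = 0
G(22) = mex{2,1} = 0
G(23) = mex{2,1} = 0
G(24) = mex{0,2} = 1
G(25) = mex{0,2} = 1
G(26) = mex{0,2} = 1
P-positions are exactly the n with G(n) = 0.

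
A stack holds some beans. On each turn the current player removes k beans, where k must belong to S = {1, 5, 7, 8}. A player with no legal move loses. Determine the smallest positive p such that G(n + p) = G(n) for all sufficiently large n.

n :  0  1  2  3  4  5  6  7  8  9 10 11 12 13 14 15 16 17 18 19 20 21 22 23 24 25 26 27 28 29 30 31
G :  0  1  0  1  0  1  0  1  2  3  2  3  2  3  2  0  1  0  1  0  1  0  1  2  3  2  3  2  3  2  0  1
G(n+15) = G(n) holds for n = 0,…,7 (a full window of length max(S) = 8), so the sequence is purely periodic with period 15.

15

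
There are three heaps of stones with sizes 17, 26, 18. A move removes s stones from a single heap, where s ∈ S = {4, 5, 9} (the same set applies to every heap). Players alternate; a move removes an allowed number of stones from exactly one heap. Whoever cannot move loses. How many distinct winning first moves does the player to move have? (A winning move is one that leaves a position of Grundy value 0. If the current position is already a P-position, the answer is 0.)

All heaps use S = {4, 5, 9}:
G(0) = 0
G(1) = mex{} = 0
G(2) = mex{} = 0
G(3) = mex{} = 0
G(4) = mex{0} = 1
G(5) = mex{0,0} = 1
G(6) = mex{0,0} = 1
G(7) = mex{0,0} = 1
G(8) = mex{1,0} = 2
G(9) = mex{1,1,0} = 2
G(10) = mex{1,1,0} = 2
G(11) = mex{1,1,0} = 2
G(12) = mex{2,1,0} = 3
G(13) = mex{2,2,1} = 0
G(14) = mex{2,2,1} = 0
G(15) = mex{2,2,1} = 0
G(16) = mex{3,2,1} = 0
G(17) = mex{0,3,2} = 1
G(18) = mex{0,0,2} = 1
G(19) = mex{0,0,2} = 1
G(20) = mex{0,0,2} = 1
G(21) = mex{1,0,3} = 2
G(22) = mex{1,1,0} = 2
G(23) = mex{1,1,0} = 2
G(24) = mex{1,1,0} = 2
G(25) = mex{2,1,0} = 3
G(26) = mex{2,2,1} = 0
Heap A: G(17) = 1.
Heap B: G(26) = 0.
Heap C: G(18) = 1.
Combined Grundy value = 1 ⊕ 0 ⊕ 1 = 0.
A winning move leaves total XOR = 0, i.e. changes one component's Grundy value g to g ⊕ X where X is the current total.
Heap A: target g' = 1⊕0 = 1, but every legal move changes the Grundy value (mex property), so 0 moves.
Heap B: target g' = 0⊕0 = 0, but every legal move changes the Grundy value (mex property), so 0 moves.
Heap C: target g' = 1⊕0 = 1, but every legal move changes the Grundy value (mex property), so 0 moves.

0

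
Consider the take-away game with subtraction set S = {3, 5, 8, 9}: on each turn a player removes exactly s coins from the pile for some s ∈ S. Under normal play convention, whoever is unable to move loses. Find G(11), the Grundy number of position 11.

G(0) = 0
G(1) = mex{} = 0
G(2) = mex{} = 0
G(3) = mex{0} = 1
G(4) = mex{0} = 1
G(5) = mex{0,0} = 1
G(6) = mex{1,0} = 2
G(7) = mex{1,0} = 2
G(8) = mex{1,1,0} = 2
G(9) = mex{2,1,0,0} = 3
G(10) = mex{2,1,0,0} = 3
G(11) = mex{2,2,1,0} = 3

3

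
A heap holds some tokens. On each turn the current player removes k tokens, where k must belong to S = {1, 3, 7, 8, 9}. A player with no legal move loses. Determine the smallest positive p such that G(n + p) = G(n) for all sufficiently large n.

16

G(0) = 0
G(1) = mex{0} = 1
G(2) = mex{1} = 0
G(3) = mex{0,0} = 1
G(4) = mex{1,1} = 0
G(5) = mex{0,0} = 1
G(6) = mex{1,1} = 0
G(7) = mex{0,0,0} = 1
G(8) = mex{1,1,1,0} = 2
G(9) = mex{2,0,0,1,0} = 3
G(10) = mex{3,1,1,0,1} = 2
G(11) = mex{2,2,0,1,0} = 3
G(12) = mex{3,3,1,0,1} = 2
G(13) = mex{2,2,0,1,0} = 3
G(14) = mex{3,3,1,0,1} = 2
G(15) = mex{2,2,2,1,0} = 3
G(16) = mex{3,3,3,2,1} = 0
G(17) = mex{0,2,2,3,2} = 1
G(18) = mex{1,3,3,2,3} = 0
G(19) = mex{0,0,2,3,2} = 1
G(20) = mex{1,1,3,2,3} = 0
G(21) = mex{0,0,2,3,2} = 1
G(22) = mex{1,1,3,2,3} = 0
G(23) = mex{0,0,0,3,2} = 1
G(24) = mex{1,1,1,0,3} = 2
G(25) = mex{2,0,0,1,0} = 3
G(26) = mex{3,1,1,0,1} = 2
G(27) = mex{2,2,0,1,0} = 3
G(28) = mex{3,3,1,0,1} = 2
G(29) = mex{2,2,0,1,0} = 3
G(30) = mex{3,3,1,0,1} = 2
G(31) = mex{2,2,2,1,0} = 3
G(32) = mex{3,3,3,2,1} = 0
G(33) = mex{0,2,2,3,2} = 1
G(n+16) = G(n) holds for n = 0,…,8 (a full window of length max(S) = 9), so the sequence is purely periodic with period 16.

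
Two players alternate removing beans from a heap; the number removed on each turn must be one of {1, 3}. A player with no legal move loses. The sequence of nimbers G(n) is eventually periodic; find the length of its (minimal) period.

n :  0  1  2  3  4  5  6  7  8  9 10 11 12 13 14
G :  0  1  0  1  0  1  0  1  0  1  0  1  0  1  0
G(n+2) = G(n) holds for n = 0,…,2 (a full window of length max(S) = 3), so the sequence is purely periodic with period 2.

2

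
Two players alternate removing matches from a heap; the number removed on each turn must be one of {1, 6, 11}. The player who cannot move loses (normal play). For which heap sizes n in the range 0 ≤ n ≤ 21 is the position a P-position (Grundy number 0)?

0, 2, 4, 7, 9, 12, 14, 16, 19, 21

n :  0  1  2  3  4  5  6  7  8  9 10 11 12 13 14 15 16 17 18 19 20 21
G :  0  1  0  1  0  1  2  0  1  0  1  2  0  1  0  1  0  1  2  0  1  0
P-positions are exactly the n with G(n) = 0.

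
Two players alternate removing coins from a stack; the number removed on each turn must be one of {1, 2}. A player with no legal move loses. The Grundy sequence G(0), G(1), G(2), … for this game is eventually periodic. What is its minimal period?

3

n :  0  1  2  3  4  5  6  7  8  9 10 11 12 13 14
G :  0  1  2  0  1  2  0  1  2  0  1  2  0  1  2
G(n+3) = G(n) holds for n = 0,…,1 (a full window of length max(S) = 2), so the sequence is purely periodic with period 3.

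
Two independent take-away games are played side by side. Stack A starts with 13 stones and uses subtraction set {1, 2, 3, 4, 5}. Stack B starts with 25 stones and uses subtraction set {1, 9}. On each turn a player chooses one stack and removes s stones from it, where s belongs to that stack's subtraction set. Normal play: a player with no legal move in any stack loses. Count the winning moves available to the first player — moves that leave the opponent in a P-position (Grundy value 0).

Stack A, S = {1, 2, 3, 4, 5}:
G(0) = 0
G(1) = mex{0} = 1
G(2) = mex{1,0} = 2
G(3) = mex{2,1,0} = 3
G(4) = mex{3,2,1,0} = 4
G(5) = mex{4,3,2,1,0} = 5
G(6) = mex{5,4,3,2,1} = 0
G(7) = mex{0,5,4,3,2} = 1
G(8) = mex{1,0,5,4,3} = 2
G(9) = mex{2,1,0,5,4} = 3
G(10) = mex{3,2,1,0,5} = 4
G(11) = mex{4,3,2,1,0} = 5
G(12) = mex{5,4,3,2,1} = 0
G(13) = mex{0,5,4,3,2} = 1
G_A(13) = 1.
Stack B, S = {1, 9}:
G(0) = 0
G(1) = mex{0} = 1
G(2) = mex{1} = 0
G(3) = mex{0} = 1
G(4) = mex{1} = 0
G(5) = mex{0} = 1
G(6) = mex{1} = 0
G(7) = mex{0} = 1
G(8) = mex{1} = 0
G(9) = mex{0,0} = 1
G(10) = mex{1,1} = 0
G(11) = mex{0,0} = 1
G(12) = mex{1,1} = 0
G(13) = mex{0,0} = 1
G(14) = mex{1,1} = 0
G(15) = mex{0,0} = 1
G(16) = mex{1,1} = 0
G(17) = mex{0,0} = 1
G(18) = mex{1,1} = 0
G(19) = mex{0,0} = 1
G(20) = mex{1,1} = 0
G(21) = mex{0,0} = 1
G(22) = mex{1,1} = 0
G(23) = mex{0,0} = 1
G(24) = mex{1,1} = 0
G(25) = mex{0,0} = 1
G_B(25) = 1.
Combined Grundy value = 1 ⊕ 1 = 0.
A winning move leaves total XOR = 0, i.e. changes one component's Grundy value g to g ⊕ X where X is the current total.
Stack A: target g' = 1⊕0 = 1, but every legal move changes the Grundy value (mex property), so 0 moves.
Stack B: target g' = 1⊕0 = 1, but every legal move changes the Grundy value (mex property), so 0 moves.

0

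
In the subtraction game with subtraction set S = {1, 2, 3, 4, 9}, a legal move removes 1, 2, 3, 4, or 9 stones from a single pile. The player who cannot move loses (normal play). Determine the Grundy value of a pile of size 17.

2

G(0) = 0
G(1) = mex{0} = 1
G(2) = mex{1,0} = 2
G(3) = mex{2,1,0} = 3
G(4) = mex{3,2,1,0} = 4
G(5) = mex{4,3,2,1} = 0
G(6) = mex{0,4,3,2} = 1
G(7) = mex{1,0,4,3} = 2
G(8) = mex{2,1,0,4} = 3
G(9) = mex{3,2,1,0,0} = 4
G(10) = mex{4,3,2,1,1} = 0
G(11) = mex{0,4,3,2,2} = 1
G(12) = mex{1,0,4,3,3} = 2
G(13) = mex{2,1,0,4,4} = 3
G(14) = mex{3,2,1,0,0} = 4
G(15) = mex{4,3,2,1,1} = 0
G(16) = mex{0,4,3,2,2} = 1
G(17) = mex{1,0,4,3,3} = 2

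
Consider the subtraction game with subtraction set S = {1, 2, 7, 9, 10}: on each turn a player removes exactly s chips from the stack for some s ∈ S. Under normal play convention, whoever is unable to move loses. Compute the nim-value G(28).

n :  0  1  2  3  4  5  6  7  8  9 10 11 12 13 14 15 16 17 18 19 20 21 22 23 24 25 26 27 28
G :  0  1  2  0  1  2  0  1  2  3  4  0  1  2  0  1  2  0  1  2  3  4  0  1  2  0  1  2  0

0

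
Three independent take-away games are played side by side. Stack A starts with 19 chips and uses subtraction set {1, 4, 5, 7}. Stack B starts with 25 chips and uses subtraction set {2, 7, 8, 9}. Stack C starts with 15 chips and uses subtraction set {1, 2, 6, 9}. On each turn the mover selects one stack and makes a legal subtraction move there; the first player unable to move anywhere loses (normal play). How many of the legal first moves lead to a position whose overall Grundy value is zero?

4

Stack A, S = {1, 4, 5, 7}:
G(0) = 0
G(1) = mex{0} = 1
G(2) = mex{1} = 0
G(3) = mex{0} = 1
G(4) = mex{1,0} = 2
G(5) = mex{2,1,0} = 3
G(6) = mex{3,0,1} = 2
G(7) = mex{2,1,0,0} = 3
G(8) = mex{3,2,1,1} = 0
G(9) = mex{0,3,2,0} = 1
G(10) = mex{1,2,3,1} = 0
G(11) = mex{0,3,2,2} = 1
G(12) = mex{1,0,3,3} = 2
G(13) = mex{2,1,0,2} = 3
G(14) = mex{3,0,1,3} = 2
G(15) = mex{2,1,0,0} = 3
G(16) = mex{3,2,1,1} = 0
G(17) = mex{0,3,2,0} = 1
G(18) = mex{1,2,3,1} = 0
G(19) = mex{0,3,2,2} = 1
G_A(19) = 1.
Stack B, S = {2, 7, 8, 9}:
n :  0  1  2  3  4  5  6  7  8  9 10 11 12 13 14 15 16 17 18 19 20 21 22 23 24 25
G :  0  0  1  1  0  0  1  1  2  2  3  3  2  2  3  0  0  1  1  0  0  1  1  2  2  3
G_B(25) = 3.
Stack C, S = {1, 2, 6, 9}:
G(0) = 0
G(1) = mex{0} = 1
G(2) = mex{1,0} = 2
G(3) = mex{2,1} = 0
G(4) = mex{0,2} = 1
G(5) = mex{1,0} = 2
G(6) = mex{2,1,0} = 3
G(7) = mex{3,2,1} = 0
G(8) = mex{0,3,2} = 1
G(9) = mex{1,0,0,0} = 2
G(10) = mex{2,1,1,1} = 0
G(11) = mex{0,2,2,2} = 1
G(12) = mex{1,0,3,0} = 2
G(13) = mex{2,1,0,1} = 3
G(14) = mex{3,2,1,2} = 0
G(15) = mex{0,3,2,3} = 1
G_C(15) = 1.
Combined Grundy value = 1 ⊕ 3 ⊕ 1 = 3.
A winning move leaves total XOR = 0, i.e. changes one component's Grundy value g to g ⊕ X where X is the current total.
Stack A: need g' = 1⊕3 = 2. Options: 19−1→G=0, 19−4→G=3, 19−5→G=2, 19−7→G=2. Hits: 2.
Stack B: need g' = 3⊕3 = 0. Options: 25−2→G=2, 25−7→G=1, 25−8→G=1, 25−9→G=0. Hits: 1.
Stack C: need g' = 1⊕3 = 2. Options: 15−1→G=0, 15−2→G=3, 15−6→G=2, 15−9→G=3. Hits: 1.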